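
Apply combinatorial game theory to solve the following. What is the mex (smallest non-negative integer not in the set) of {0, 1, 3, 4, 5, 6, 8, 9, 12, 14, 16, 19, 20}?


Set = {0, 1, 3, 4, 5, 6, 8, 9, 12, 14, 16, 19, 20}
0 is in the set.
1 is in the set.
2 is NOT in the set. This is the mex.
mex = 2

2


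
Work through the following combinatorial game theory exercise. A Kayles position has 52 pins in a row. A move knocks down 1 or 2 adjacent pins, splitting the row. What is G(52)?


Kayles: a move removes 1 or 2 adjacent pins from a contiguous row.
Removing pins from a row of k leaves two independent rows (a, b) with a + b = k - 1 (one pin) or a + b = k - 2 (two pins); an end removal gives a = 0.
By Sprague-Grundy, G(k) = mex{ G(a) XOR G(b) } over all these splits. G(0) = 0.
G(1): splits (0,0):0^0=0 -> mex({0}) = 1
G(2): splits (0,1):0^1=1 (0,0):0^0=0 -> mex({0, 1}) = 2
G(3): splits (0,2):0^2=2 (1,1):1^1=0 (0,1):0^1=1 -> mex({0, 1, 2}) = 3
G(4): splits (0,3):0^3=3 (1,2):1^2=3 (0,2):0^2=2 (1,1):1^1=0 -> mex({0, 2, 3}) = 1
G(5): splits (0,4):0^1=1 (1,3):1^3=2 (2,2):2^2=0 (0,3):0^3=3 (1,2):1^2=3 -> mex({0, 1, 2, 3}) = 4
G(6) = mex({0, 1, 2, 4}) = 3
G(7) = mex({0, 1, 3, 4, 5}) = 2
G(8) = mex({0, 2, 3, 5, 6}) = 1
G(9) = mex({0, 1, 2, 3, 6, 7}) = 4
G(10) = mex({0, 1, 3, 4, 5, 7}) = 2
G(11) = mex({0, 1, 2, 3, 4, 5}) = 6
G(12) = mex({0, 1, 2, 3, 5, 6, 7}) = 4
G(13) = mex({0, 2, 3, 4, 6, 7}) = 1
G(14) = mex({0, 1, 4, 5, 6, 7}) = 2
G(15) = mex({0, 1, 2, 3, 4, 5, 6}) = 7
G(16) = mex({0, 2, 3, 5, 6, 7}) = 1
G(17) = mex({0, 1, 2, 3, 5, 6, 7}) = 4
G(18) = mex({0, 1, 2, 4, 5, 6}) = 3
G(19) = mex({0, 1, 3, 4, 5, 7}) = 2
G(20) = mex({0, 2, 3, 4, 5, 6, 7}) = 1
G(21) = mex({0, 1, 2, 3, 5, 6, 7}) = 4
G(22) = mex({0, 1, 2, 3, 4, 5, 7}) = 6
G(23) = mex({0, 1, 2, 3, 4, 5, 6}) = 7
G(24) = mex({0, 1, 2, 3, 5, 6, 7}) = 4
G(25) = mex({0, 2, 3, 4, 6, 7}) = 1
G(26) = mex({0, 1, 3, 4, 5, 6, 7}) = 2
G(27) = mex({0, 1, 2, 3, 4, 5, 6, 7}) = 8
G(28) = mex({0, 1, 2, 3, 4, 6, 7, 8}) = 5
G(29) = mex({0, 1, 2, 3, 5, 6, 7, 8, 9}) = 4
G(30) = mex({0, 1, 2, 3, 4, 5, 6, 9, 10}) = 7
G(31) = mex({0, 1, 3, 4, 5, 7, 10, 11}) = 2
G(32) = mex({0, 2, 3, 4, 5, 6, 7, 9, 11}) = 1
G(33) = mex({0, 1, 2, 3, 4, 5, 6, 7, 9, 12}) = 8
G(34) = mex({0, 1, 2, 3, 4, 5, 7, 8, 11, 12}) = 6
G(35) = mex({0, 1, 2, 3, 4, 5, 6, 8, 9, 10, 11}) = 7
G(36) = mex({0, 1, 2, 3, 5, 6, 7, 9, 10}) = 4
G(37) = mex({0, 2, 3, 4, 6, 7, 9, 10, 11, 12}) = 1
G(38) = mex({0, 1, 3, 4, 5, 6, 7, 9, 10, 11, 12}) = 2
G(39) = mex({0, 1, 2, 4, 5, 6, 7, 9, 10, 12, 14}) = 3
G(40) = mex({0, 2, 3, 4, 6, 7, 11, 12, 14}) = 1
G(41) = mex({0, 1, 2, 3, 5, 6, 7, 9, 10, 11, 12}) = 4
G(42) = mex({0, 1, 2, 3, 4, 5, 6, 9, 10}) = 7
G(43) = mex({0, 1, 3, 4, 5, 7, 9, 10, 12, 15}) = 2
G(44) = mex({0, 2, 3, 4, 5, 6, 7, 9, 10, 12, 15}) = 1
G(45) = mex({0, 1, 2, 3, 4, 5, 6, 7, 9, 10, 12, 14}) = 8
G(46) = mex({0, 1, 3, 4, 5, 7, 8, 11, 12, 14}) = 2
G(47) = mex({0, 1, 2, 3, 4, 5, 6, 8, 9, 10, 11, 12}) = 7
G(48) = mex({0, 1, 2, 3, 5, 6, 7, 9, 10}) = 4
G(49) = mex({0, 2, 3, 4, 6, 7, 9, 10, 11, 12, 15}) = 1
G(50) = mex({0, 1, 4, 5, 6, 7, 9, 11, 12, 14, 15}) = 2
G(51) = mex({0, 1, 2, 3, 4, 5, 6, 7, 9, 12, 14, 15}) = 8
G(52) = mex({0, 2, 3, 4, 5, 6, 7, 8, 11, 12, 15}) = 1
Therefore G(52) = 1.

1


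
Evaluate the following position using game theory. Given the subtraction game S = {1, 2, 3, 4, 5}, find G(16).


The subtraction set is S = {1, 2, 3, 4, 5}.
G(k) = mex{ G(k - s) : s in S, s <= k }. We compute iteratively: G(0) = 0.
G(1) = mex({0}) = 1
G(2) = mex({0, 1}) = 2
G(3) = mex({0, 1, 2}) = 3
G(4) = mex({0, 1, 2, 3}) = 4
G(5) = mex({0, 1, 2, 3, 4}) = 5
G(6) = mex({1, 2, 3, 4, 5}) = 0
G(7) = mex({0, 2, 3, 4, 5}) = 1
G(8) = mex({0, 1, 3, 4, 5}) = 2
G(9) = mex({0, 1, 2, 4, 5}) = 3
G(10) = mex({0, 1, 2, 3, 5}) = 4
Observe that G(6)..G(10) = 0, 1, 2, 3, 4 repeats G(0)..G(4) = 0, 1, 2, 3, 4.
For k >= max(S) = 5, G(k) is determined by the previous 5 values G(k-5)..G(k-1); a window of 5 consecutive values has recurred shifted by 6, so by induction G(k + 6) = G(k) for all k >= 0: the sequence is periodic from the start with period 6.
One period: G(0..5) = 0, 1, 2, 3, 4, 5.
16 mod 6 = 4, so G(16) = G(4) = 4.

4


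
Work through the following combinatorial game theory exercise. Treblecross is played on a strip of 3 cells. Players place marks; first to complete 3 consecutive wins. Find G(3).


Treblecross: place X on empty cells; 3-in-a-row wins.
Playing within two cells of an existing X lets the opponent win at once, so sensible play treats the cells i-2..i+2 around each X as dead. The player left with no safe cell loses, so this is a normal-play take-away game on strips of safe cells.
Placing X at cell i (0-indexed) of a strip of k safe cells leaves independent strips of sizes max(0, i-2) and max(0, k-i-3). Hence G(k) = mex{ G(max(0,i-2)) XOR G(max(0,k-i-3)) : 0 <= i < k }, with G(0) = 0.
G(1): splits (0,0):0^0=0 -> mex({0}) = 1
G(2): splits (0,0):0^0=0 -> mex({0}) = 1
G(3): splits (0,0):0^0=0 -> mex({0}) = 1
Therefore G(3) = 1.

1


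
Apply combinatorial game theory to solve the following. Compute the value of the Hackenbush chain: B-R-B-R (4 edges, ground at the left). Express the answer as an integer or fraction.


Edges (from ground): B-R-B-R
By Berlekamp's sign-expansion rule, a Blue-Red Hackenbush stalk has the value of the surreal number whose sign sequence is the edge sequence with B -> + and R -> -.
Sign sequence: +-+-
Trace the sign expansion in the surreal number tree, starting from 0:
Edge 1: B (sign +) -> bounds (0, +inf), value = 1
Edge 2: R (sign -) -> bounds (0, 1), value = 1/2
Edge 3: B (sign +) -> bounds (1/2, 1), value = 3/4
Edge 4: R (sign -) -> bounds (1/2, 3/4), value = 5/8
Game value = 5/8

5/8


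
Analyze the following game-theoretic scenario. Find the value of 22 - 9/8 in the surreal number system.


x = 22, y = 9/8
Converting to common denominator: 8
x = 176/8, y = 9/8
x - y = 22 - 9/8 = 167/8

167/8


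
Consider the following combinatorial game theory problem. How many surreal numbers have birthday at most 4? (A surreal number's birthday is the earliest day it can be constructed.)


Day 0: {|} = 0 is born. Count = 1.
Day n: the number of surreal numbers born by day n is 2^(n+1) - 1.
By day 0: 2^1 - 1 = 1
By day 1: 2^2 - 1 = 3
By day 2: 2^3 - 1 = 7
By day 3: 2^4 - 1 = 15
By day 4: 2^5 - 1 = 31
By day 4: 31 surreal numbers.

31


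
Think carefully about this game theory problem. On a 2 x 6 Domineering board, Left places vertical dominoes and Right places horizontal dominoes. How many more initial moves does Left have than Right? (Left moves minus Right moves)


Board is 2 x 6 (rows x cols).
Left (vertical) placements: (rows-1) * cols = 1 * 6 = 6
Right (horizontal) placements: rows * (cols-1) = 2 * 5 = 10
Advantage = Left - Right = 6 - 10 = -4

-4


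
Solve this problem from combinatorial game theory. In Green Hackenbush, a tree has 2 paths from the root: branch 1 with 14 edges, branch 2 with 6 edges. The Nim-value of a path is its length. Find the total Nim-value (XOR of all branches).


The tree has 2 branches from the ground vertex.
In Green Hackenbush, the Nim-value of a simple path of length k is k.
Branch 1: length 14, Nim-value = 14
Branch 2: length 6, Nim-value = 6
Total Nim-value = XOR of all branch values:
0 XOR 14 = 14
14 XOR 6 = 8
Nim-value of the tree = 8

8


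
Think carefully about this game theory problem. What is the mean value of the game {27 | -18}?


Game = {27 | -18}, a switch {a | b} with numbers a > b.
Its thermograph has left wall a - t and right wall b + t, which meet at t = (a - b)/2, where both equal (a + b)/2. So the mast (mean value) is at (a + b)/2.
Mean = (27 + (-18))/2 = 9/2 = 9/2

9/2


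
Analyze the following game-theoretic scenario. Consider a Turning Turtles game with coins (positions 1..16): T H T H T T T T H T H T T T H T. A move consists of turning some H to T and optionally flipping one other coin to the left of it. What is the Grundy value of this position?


Coins: T H T H T T T T H T H T T T H T
Key fact: a single head at position k behaves exactly like a Nim heap of size k (turning it to T and optionally flipping a coin at j < k corresponds to moving the heap from k to j, or to 0), and heads combine as a disjunctive sum (two heads at the same place would cancel, matching j XOR j = 0). So the Nim-value is the XOR of the 1-indexed positions of the heads.
Face-up positions (1-indexed): [2, 4, 9, 11, 15]
XOR 0 with 2: 0 XOR 2 = 2
XOR 2 with 4: 2 XOR 4 = 6
XOR 6 with 9: 6 XOR 9 = 15
XOR 15 with 11: 15 XOR 11 = 4
XOR 4 with 15: 4 XOR 15 = 11
Nim-value = 11

11


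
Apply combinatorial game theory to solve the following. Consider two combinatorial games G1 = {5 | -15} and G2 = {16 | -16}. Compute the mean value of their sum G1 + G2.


G1 = {5 | -15}, G2 = {16 | -16}
Each is a switch {a | b} with numbers a > b; its mean value is (a + b)/2, and mean value is additive over game sums: m(G1 + G2) = m(G1) + m(G2).
Mean of G1 = (5 + (-15))/2 = -10/2 = -5
Mean of G2 = (16 + (-16))/2 = 0/2 = 0
Mean of G1 + G2 = -5 + 0 = -5

-5


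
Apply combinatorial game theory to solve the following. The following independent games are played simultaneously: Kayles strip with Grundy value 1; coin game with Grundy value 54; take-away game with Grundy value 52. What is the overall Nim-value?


By the Sprague-Grundy theorem, the Grundy value of a sum of games is the XOR of individual Grundy values.
Kayles strip: Grundy value = 1. Running XOR: 0 XOR 1 = 1
coin game: Grundy value = 54. Running XOR: 1 XOR 54 = 55
take-away game: Grundy value = 52. Running XOR: 55 XOR 52 = 3
The combined Grundy value is 3.

3


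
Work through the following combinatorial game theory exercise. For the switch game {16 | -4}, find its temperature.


The game is {16 | -4}, a switch {a | b} with numbers a > b.
Cooling {a | b} by t gives {a - t | b + t}, which stops being hot when a - t = b + t, i.e. at t = (a - b)/2. So the temperature of a switch is (a - b)/2.
Temperature = (Left option - Right option) / 2
= (16 - (-4)) / 2
= 20 / 2
= 10

10


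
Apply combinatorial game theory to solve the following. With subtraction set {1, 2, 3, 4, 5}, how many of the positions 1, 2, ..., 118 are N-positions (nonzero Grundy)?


Subtraction set S = {1, 2, 3, 4, 5}, so G(n) = n mod 6.
G(n) = 0 when n is a multiple of 6.
Multiples of 6 in [1, 118]: 19
N-positions (nonzero Grundy) = 118 - 19 = 99

99


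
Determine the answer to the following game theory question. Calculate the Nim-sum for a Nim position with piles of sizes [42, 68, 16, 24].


We need the XOR (exclusive or) of all pile sizes.
After XOR-ing pile 1 (size 42): 0 XOR 42 = 42
After XOR-ing pile 2 (size 68): 42 XOR 68 = 110
After XOR-ing pile 3 (size 16): 110 XOR 16 = 126
After XOR-ing pile 4 (size 24): 126 XOR 24 = 102
The Nim-value of this position is 102.

102


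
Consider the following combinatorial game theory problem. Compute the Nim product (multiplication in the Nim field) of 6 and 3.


Nim multiplication is bilinear over XOR: (u XOR v) * w = (u*w) XOR (v*w).
So we split each operand into its bit components and XOR the pairwise Nim products.
6 = 2 + 4 (as XOR of powers of 2).
3 = 1 + 2 (as XOR of powers of 2).
Using the standard Nim-product table on single bits:
  2*2 = 3,   2*4 = 8,   2*8 = 12,
  4*4 = 6,   4*8 = 11,  8*8 = 13,
and  1*x = x (identity), k*l = l*k (commutative).
Pairwise Nim products:
  2 * 1 = 2
  2 * 2 = 3
  4 * 1 = 4
  4 * 2 = 8
XOR them: 2 XOR 3 XOR 4 XOR 8 = 13.
Result: 6 * 3 = 13 (in Nim).

13


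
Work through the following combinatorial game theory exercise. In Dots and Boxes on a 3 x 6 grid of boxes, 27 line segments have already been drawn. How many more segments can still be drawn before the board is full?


Grid: 3 x 6 boxes, i.e. 4 rows and 7 columns of dots.
Horizontal edges: (rows + 1) * cols = 4 * 6 = 24
Vertical edges: rows * (cols + 1) = 3 * 7 = 21
Total edges: 24 + 21 = 45
Edges drawn: 27
Remaining: 45 - 27 = 18

18


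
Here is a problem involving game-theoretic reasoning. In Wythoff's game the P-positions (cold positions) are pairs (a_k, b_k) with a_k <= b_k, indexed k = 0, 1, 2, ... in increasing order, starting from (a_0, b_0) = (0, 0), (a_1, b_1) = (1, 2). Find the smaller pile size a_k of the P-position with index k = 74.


By Wythoff's theorem, a_k = floor(k * phi) and b_k = floor(k * phi^2) = a_k + k, where phi = (1 + sqrt(5))/2 is the golden ratio.
phi = (1 + sqrt(5))/2 = 1.618034
k = 74
k * phi = 74 * 1.618034 = 119.734515
a_74 = floor(k * phi) = 119

119


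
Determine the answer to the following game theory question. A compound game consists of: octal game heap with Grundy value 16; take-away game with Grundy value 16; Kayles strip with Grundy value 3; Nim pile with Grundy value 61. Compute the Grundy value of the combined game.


By the Sprague-Grundy theorem, the Grundy value of a sum of games is the XOR of individual Grundy values.
octal game heap: Grundy value = 16. Running XOR: 0 XOR 16 = 16
take-away game: Grundy value = 16. Running XOR: 16 XOR 16 = 0
Kayles strip: Grundy value = 3. Running XOR: 0 XOR 3 = 3
Nim pile: Grundy value = 61. Running XOR: 3 XOR 61 = 62
The combined Grundy value is 62.

62


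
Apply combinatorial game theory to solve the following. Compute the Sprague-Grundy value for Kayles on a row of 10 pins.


Kayles: a move removes 1 or 2 adjacent pins from a contiguous row.
Removing pins from a row of k leaves two independent rows (a, b) with a + b = k - 1 (one pin) or a + b = k - 2 (two pins); an end removal gives a = 0.
By Sprague-Grundy, G(k) = mex{ G(a) XOR G(b) } over all these splits. G(0) = 0.
G(1): splits (0,0):0^0=0 -> mex({0}) = 1
G(2): splits (0,1):0^1=1 (0,0):0^0=0 -> mex({0, 1}) = 2
G(3): splits (0,2):0^2=2 (1,1):1^1=0 (0,1):0^1=1 -> mex({0, 1, 2}) = 3
G(4): splits (0,3):0^3=3 (1,2):1^2=3 (0,2):0^2=2 (1,1):1^1=0 -> mex({0, 2, 3}) = 1
G(5): splits (0,4):0^1=1 (1,3):1^3=2 (2,2):2^2=0 (0,3):0^3=3 (1,2):1^2=3 -> mex({0, 1, 2, 3}) = 4
G(6) = mex({0, 1, 2, 4}) = 3
G(7) = mex({0, 1, 3, 4, 5}) = 2
G(8) = mex({0, 2, 3, 5, 6}) = 1
G(9) = mex({0, 1, 2, 3, 6, 7}) = 4
G(10) = mex({0, 1, 3, 4, 5, 7}) = 2
Therefore G(10) = 2.

2


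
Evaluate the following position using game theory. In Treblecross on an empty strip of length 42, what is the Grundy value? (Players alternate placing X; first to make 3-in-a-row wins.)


Treblecross: place X on empty cells; 3-in-a-row wins.
Playing within two cells of an existing X lets the opponent win at once, so sensible play treats the cells i-2..i+2 around each X as dead. The player left with no safe cell loses, so this is a normal-play take-away game on strips of safe cells.
Placing X at cell i (0-indexed) of a strip of k safe cells leaves independent strips of sizes max(0, i-2) and max(0, k-i-3). Hence G(k) = mex{ G(max(0,i-2)) XOR G(max(0,k-i-3)) : 0 <= i < k }, with G(0) = 0.
G(1): splits (0,0):0^0=0 -> mex({0}) = 1
G(2): splits (0,0):0^0=0 -> mex({0}) = 1
G(3): splits (0,0):0^0=0 -> mex({0}) = 1
G(4): splits (0,1):0^1=1 (0,0):0^0=0 -> mex({0, 1}) = 2
G(5): splits (0,2):0^1=1 (0,1):0^1=1 (0,0):0^0=0 -> mex({0, 1}) = 2
G(6) = mex({1}) = 0
G(7) = mex({0, 1, 2}) = 3
G(8) = mex({0, 1, 2}) = 3
G(9) = mex({0, 2}) = 1
G(10) = mex({0, 2, 3}) = 1
G(11) = mex({0, 3}) = 1
G(12) = mex({1, 3}) = 0
G(13) = mex({0, 1, 2, 3}) = 4
G(14) = mex({0, 1, 2}) = 3
G(15) = mex({0, 1, 2}) = 3
G(16) = mex({0, 1, 2, 4}) = 3
G(17) = mex({0, 1, 3, 4}) = 2
G(18) = mex({0, 1, 3, 4}) = 2
G(19) = mex({0, 1, 3, 5}) = 2
G(20) = mex({0, 1, 2, 3, 5}) = 4
G(21) = mex({0, 1, 2, 3, 5}) = 4
G(22) = mex({1, 2, 6}) = 0
G(23) = mex({0, 1, 2, 3, 4, 6}) = 5
G(24) = mex({0, 1, 2, 3, 4}) = 5
G(25) = mex({0, 1, 3, 4, 7}) = 2
G(26) = mex({0, 1, 3, 4, 5, 7}) = 2
G(27) = mex({0, 1, 3, 5}) = 2
G(28) = mex({0, 1, 2, 5}) = 3
G(29) = mex({0, 1, 2, 4, 5, 6}) = 3
G(30) = mex({1, 2, 4, 6}) = 0
G(31) = mex({0, 1, 2, 3, 4, 6}) = 5
G(32) = mex({1, 2, 3, 4, 7}) = 0
G(33) = mex({0, 3, 7}) = 1
G(34) = mex({0, 2, 3, 5, 7}) = 1
G(35) = mex({0, 2, 3, 5, 6}) = 1
G(36) = mex({0, 1, 2, 5, 6}) = 3
G(37) = mex({0, 1, 2, 4, 5, 6}) = 3
G(38) = mex({0, 1, 2, 4}) = 3
G(39) = mex({0, 1, 2, 3, 4, 7}) = 5
G(40) = mex({0, 1, 2, 3, 4, 5, 7}) = 6
G(41) = mex({0, 1, 2, 3, 5, 7}) = 4
G(42) = mex({0, 1, 2, 3, 5, 6, 7}) = 4
Therefore G(42) = 4.

4


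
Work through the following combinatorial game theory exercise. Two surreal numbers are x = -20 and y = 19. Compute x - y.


x = -20, y = 19
x - y = -20 - 19 = -39

-39


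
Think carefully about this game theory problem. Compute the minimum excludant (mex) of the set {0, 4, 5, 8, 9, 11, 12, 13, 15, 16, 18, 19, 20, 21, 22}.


Set = {0, 4, 5, 8, 9, 11, 12, 13, 15, 16, 18, 19, 20, 21, 22}
0 is in the set.
1 is NOT in the set. This is the mex.
mex = 1

1


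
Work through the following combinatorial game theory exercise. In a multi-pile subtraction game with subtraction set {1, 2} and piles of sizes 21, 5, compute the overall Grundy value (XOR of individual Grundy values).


Subtraction set: {1, 2}
For this subtraction set, G(n) = n mod 3 (period = max + 1 = 3).
Pile 1 (size 21): G(21) = 21 mod 3 = 0
Pile 2 (size 5): G(5) = 5 mod 3 = 2
Total Grundy value = XOR of all: 0 XOR 2 = 2

2


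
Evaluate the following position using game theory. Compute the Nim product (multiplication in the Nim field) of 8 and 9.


Nim multiplication is bilinear over XOR: (u XOR v) * w = (u*w) XOR (v*w).
So we split each operand into its bit components and XOR the pairwise Nim products.
8 = 8 (as XOR of powers of 2).
9 = 1 + 8 (as XOR of powers of 2).
Using the standard Nim-product table on single bits:
  2*2 = 3,   2*4 = 8,   2*8 = 12,
  4*4 = 6,   4*8 = 11,  8*8 = 13,
and  1*x = x (identity), k*l = l*k (commutative).
Pairwise Nim products:
  8 * 1 = 8
  8 * 8 = 13
XOR them: 8 XOR 13 = 5.
Result: 8 * 9 = 5 (in Nim).

5


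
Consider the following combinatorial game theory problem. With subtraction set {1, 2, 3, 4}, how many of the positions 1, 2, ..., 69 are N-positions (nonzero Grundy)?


Subtraction set S = {1, 2, 3, 4}, so G(n) = n mod 5.
G(n) = 0 when n is a multiple of 5.
Multiples of 5 in [1, 69]: 13
N-positions (nonzero Grundy) = 69 - 13 = 56

56


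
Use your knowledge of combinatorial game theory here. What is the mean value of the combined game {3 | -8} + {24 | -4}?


G1 = {3 | -8}, G2 = {24 | -4}
Each is a switch {a | b} with numbers a > b; its mean value is (a + b)/2, and mean value is additive over game sums: m(G1 + G2) = m(G1) + m(G2).
Mean of G1 = (3 + (-8))/2 = -5/2 = -5/2
Mean of G2 = (24 + (-4))/2 = 20/2 = 10
Mean of G1 + G2 = -5/2 + 10 = 15/2

15/2


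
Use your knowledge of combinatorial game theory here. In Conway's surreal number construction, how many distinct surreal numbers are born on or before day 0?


Day 0: {|} = 0 is born. Count = 1.
Day n: the number of surreal numbers born by day n is 2^(n+1) - 1.
By day 0: 2^1 - 1 = 1
By day 0: 1 surreal numbers.

1


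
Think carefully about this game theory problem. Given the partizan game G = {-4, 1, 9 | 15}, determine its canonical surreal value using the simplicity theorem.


Left options: {-4, 1, 9}, max = 9
Right options: {15}, min = 15
All options are numbers and max(Left) < min(Right), so by the simplicity theorem the value is the simplest (earliest-born) number strictly between 9 and 15.
Integers 10 through 14 all lie strictly between 9 and 15.
Among integers, the simplest (lowest birthday = smallest |n|; 0 is born on day 0, +-n on day n) is 10.
No non-integer in the interval can be simpler: if x is a non-integer in the interval, then floor(x) or ceil(x) also lies in the interval (the interval contains an integer), and both are proper prefixes of x's sign expansion, i.e. born earlier. So the game value is 10.
Game value = 10

10


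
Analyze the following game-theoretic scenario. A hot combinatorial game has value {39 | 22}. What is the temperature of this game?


The game is {39 | 22}, a switch {a | b} with numbers a > b.
Cooling {a | b} by t gives {a - t | b + t}, which stops being hot when a - t = b + t, i.e. at t = (a - b)/2. So the temperature of a switch is (a - b)/2.
Temperature = (Left option - Right option) / 2
= (39 - (22)) / 2
= 17 / 2
= 17/2

17/2


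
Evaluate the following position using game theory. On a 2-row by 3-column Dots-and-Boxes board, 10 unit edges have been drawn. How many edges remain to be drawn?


Grid: 2 x 3 boxes, i.e. 3 rows and 4 columns of dots.
Horizontal edges: (rows + 1) * cols = 3 * 3 = 9
Vertical edges: rows * (cols + 1) = 2 * 4 = 8
Total edges: 9 + 8 = 17
Edges drawn: 10
Remaining: 17 - 10 = 7

7


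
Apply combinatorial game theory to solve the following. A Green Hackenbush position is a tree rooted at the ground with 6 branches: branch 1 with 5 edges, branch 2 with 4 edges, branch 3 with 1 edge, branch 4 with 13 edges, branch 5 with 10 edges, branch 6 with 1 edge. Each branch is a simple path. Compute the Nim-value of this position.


The tree has 6 branches from the ground vertex.
In Green Hackenbush, the Nim-value of a simple path of length k is k.
Branch 1: length 5, Nim-value = 5
Branch 2: length 4, Nim-value = 4
Branch 3: length 1, Nim-value = 1
Branch 4: length 13, Nim-value = 13
Branch 5: length 10, Nim-value = 10
Branch 6: length 1, Nim-value = 1
Total Nim-value = XOR of all branch values:
0 XOR 5 = 5
5 XOR 4 = 1
1 XOR 1 = 0
0 XOR 13 = 13
13 XOR 10 = 7
7 XOR 1 = 6
Nim-value of the tree = 6

6


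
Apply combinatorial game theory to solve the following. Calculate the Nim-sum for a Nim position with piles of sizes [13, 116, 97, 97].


We need the XOR (exclusive or) of all pile sizes.
After XOR-ing pile 1 (size 13): 0 XOR 13 = 13
After XOR-ing pile 2 (size 116): 13 XOR 116 = 121
After XOR-ing pile 3 (size 97): 121 XOR 97 = 24
After XOR-ing pile 4 (size 97): 24 XOR 97 = 121
The Nim-value of this position is 121.

121


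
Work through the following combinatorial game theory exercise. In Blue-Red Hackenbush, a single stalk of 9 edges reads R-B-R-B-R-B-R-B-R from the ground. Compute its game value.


Edges (from ground): R-B-R-B-R-B-R-B-R
By Berlekamp's sign-expansion rule, a Blue-Red Hackenbush stalk has the value of the surreal number whose sign sequence is the edge sequence with B -> + and R -> -.
Sign sequence: -+-+-+-+-
Trace the sign expansion in the surreal number tree, starting from 0:
Edge 1: R (sign -) -> bounds (-inf, 0), value = -1
Edge 2: B (sign +) -> bounds (-1, 0), value = -1/2
Edge 3: R (sign -) -> bounds (-1, -1/2), value = -3/4
Edge 4: B (sign +) -> bounds (-3/4, -1/2), value = -5/8
Edge 5: R (sign -) -> bounds (-3/4, -5/8), value = -11/16
Edge 6: B (sign +) -> bounds (-11/16, -5/8), value = -21/32
Edge 7: R (sign -) -> bounds (-11/16, -21/32), value = -43/64
Edge 8: B (sign +) -> bounds (-43/64, -21/32), value = -85/128
Edge 9: R (sign -) -> bounds (-43/64, -85/128), value = -171/256
Game value = -171/256

-171/256


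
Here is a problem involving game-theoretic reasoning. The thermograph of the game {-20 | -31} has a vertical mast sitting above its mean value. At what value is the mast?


Game = {-20 | -31}, a switch {a | b} with numbers a > b.
Its thermograph has left wall a - t and right wall b + t, which meet at t = (a - b)/2, where both equal (a + b)/2. So the mast (mean value) is at (a + b)/2.
Mean = (-20 + (-31))/2 = -51/2 = -51/2

-51/2


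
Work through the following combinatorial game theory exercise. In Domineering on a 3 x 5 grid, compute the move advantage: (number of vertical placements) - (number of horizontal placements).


Board is 3 x 5 (rows x cols).
Left (vertical) placements: (rows-1) * cols = 2 * 5 = 10
Right (horizontal) placements: rows * (cols-1) = 3 * 4 = 12
Advantage = Left - Right = 10 - 12 = -2

-2


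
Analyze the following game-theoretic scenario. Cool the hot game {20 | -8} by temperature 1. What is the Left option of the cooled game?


Original game: {20 | -8} (a switch {a | b} with a > b).
Cooling by t (for t below the temperature (a - b)/2 = 14) taxes each move by t: {a | b} cooled by t is {a - t | b + t}.
Cooling amount: t = 1
Cooled Left option: 20 - 1 = 19
Cooled Right option: -8 + 1 = -7
Cooled game: {19 | -7}
Left option = 19

19


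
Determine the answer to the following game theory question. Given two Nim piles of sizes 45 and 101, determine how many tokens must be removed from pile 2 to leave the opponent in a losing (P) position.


Piles: 45 and 101
Current XOR: 45 XOR 101 = 72 (non-zero, so this is an N-position).
To make the XOR zero, we need to find a move that balances the piles.
For pile 2 (size 101): target = 101 XOR 72 = 45
We reduce pile 2 from 101 to 45.
Tokens removed: 101 - 45 = 56
Verification: 45 XOR 45 = 0

56


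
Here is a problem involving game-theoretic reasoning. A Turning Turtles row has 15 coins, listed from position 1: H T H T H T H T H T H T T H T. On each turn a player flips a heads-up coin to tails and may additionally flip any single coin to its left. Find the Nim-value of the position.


Coins: H T H T H T H T H T H T T H T
Key fact: a single head at position k behaves exactly like a Nim heap of size k (turning it to T and optionally flipping a coin at j < k corresponds to moving the heap from k to j, or to 0), and heads combine as a disjunctive sum (two heads at the same place would cancel, matching j XOR j = 0). So the Nim-value is the XOR of the 1-indexed positions of the heads.
Face-up positions (1-indexed): [1, 3, 5, 7, 9, 11, 14]
XOR 0 with 1: 0 XOR 1 = 1
XOR 1 with 3: 1 XOR 3 = 2
XOR 2 with 5: 2 XOR 5 = 7
XOR 7 with 7: 7 XOR 7 = 0
XOR 0 with 9: 0 XOR 9 = 9
XOR 9 with 11: 9 XOR 11 = 2
XOR 2 with 14: 2 XOR 14 = 12
Nim-value = 12

12


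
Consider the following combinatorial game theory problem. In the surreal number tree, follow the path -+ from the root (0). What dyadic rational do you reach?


Sign expansion: -+
Rule: track bounds (lo, hi), initially (-inf, +inf). On '+', the current value becomes lo and we move to the simplest number in (value, hi): value + 1 if hi = +inf, otherwise the midpoint (value + hi)/2. On '-', the current value becomes hi and we move to value - 1 if lo = -inf, otherwise the midpoint (lo + value)/2.
Start at 0.
Step 1: sign = -, move left. Bounds: (-inf, 0). Value = -1
Step 2: sign = +, move right. Bounds: (-1, 0). Value = -1/2
The surreal number with sign expansion -+ is -1/2.

-1/2


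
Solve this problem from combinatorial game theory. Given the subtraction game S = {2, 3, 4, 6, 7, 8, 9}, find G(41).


The subtraction set is S = {2, 3, 4, 6, 7, 8, 9}.
G(k) = mex{ G(k - s) : s in S, s <= k }. We compute iteratively: G(0) = 0.
G(1) = mex({}) = 0
G(2) = mex({0}) = 1
G(3) = mex({0}) = 1
G(4) = mex({0, 1}) = 2
G(5) = mex({0, 1}) = 2
G(6) = mex({0, 1, 2}) = 3
G(7) = mex({0, 1, 2}) = 3
G(8) = mex({0, 1, 2, 3}) = 4
G(9) = mex({0, 1, 2, 3}) = 4
G(10) = mex({0, 1, 2, 3, 4}) = 5
G(11) = mex({1, 2, 3, 4}) = 0
G(12) = mex({1, 2, 3, 4, 5}) = 0
G(13) = mex({0, 2, 3, 4, 5}) = 1
G(14) = mex({0, 2, 3, 4, 5}) = 1
G(15) = mex({0, 1, 3, 4}) = 2
G(16) = mex({0, 1, 3, 4, 5}) = 2
G(17) = mex({0, 1, 2, 4, 5}) = 3
G(18) = mex({0, 1, 2, 4, 5}) = 3
G(19) = mex({0, 1, 2, 3, 5}) = 4
Observe that G(11)..G(19) = 0, 0, 1, 1, 2, 2, 3, 3, 4 repeats G(0)..G(8) = 0, 0, 1, 1, 2, 2, 3, 3, 4.
For k >= max(S) = 9, G(k) is determined by the previous 9 values G(k-9)..G(k-1); a window of 9 consecutive values has recurred shifted by 11, so by induction G(k + 11) = G(k) for all k >= 0: the sequence is periodic from the start with period 11.
One period: G(0..10) = 0, 0, 1, 1, 2, 2, 3, 3, 4, 4, 5.
41 mod 11 = 8, so G(41) = G(8) = 4.

4


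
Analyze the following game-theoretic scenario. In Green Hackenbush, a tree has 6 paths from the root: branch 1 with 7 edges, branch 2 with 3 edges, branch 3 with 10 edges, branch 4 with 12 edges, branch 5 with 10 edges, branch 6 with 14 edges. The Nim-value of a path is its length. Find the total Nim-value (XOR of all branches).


The tree has 6 branches from the ground vertex.
In Green Hackenbush, the Nim-value of a simple path of length k is k.
Branch 1: length 7, Nim-value = 7
Branch 2: length 3, Nim-value = 3
Branch 3: length 10, Nim-value = 10
Branch 4: length 12, Nim-value = 12
Branch 5: length 10, Nim-value = 10
Branch 6: length 14, Nim-value = 14
Total Nim-value = XOR of all branch values:
0 XOR 7 = 7
7 XOR 3 = 4
4 XOR 10 = 14
14 XOR 12 = 2
2 XOR 10 = 8
8 XOR 14 = 6
Nim-value of the tree = 6

6


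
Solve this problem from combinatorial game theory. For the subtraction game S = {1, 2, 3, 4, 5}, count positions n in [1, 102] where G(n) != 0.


Subtraction set S = {1, 2, 3, 4, 5}, so G(n) = n mod 6.
G(n) = 0 when n is a multiple of 6.
Multiples of 6 in [1, 102]: 17
N-positions (nonzero Grundy) = 102 - 17 = 85

85


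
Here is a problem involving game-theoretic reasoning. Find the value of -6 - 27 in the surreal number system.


x = -6, y = 27
x - y = -6 - 27 = -33

-33


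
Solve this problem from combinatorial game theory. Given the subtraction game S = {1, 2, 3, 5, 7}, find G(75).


The subtraction set is S = {1, 2, 3, 5, 7}.
G(k) = mex{ G(k - s) : s in S, s <= k }. We compute iteratively: G(0) = 0.
G(1) = mex({0}) = 1
G(2) = mex({0, 1}) = 2
G(3) = mex({0, 1, 2}) = 3
G(4) = mex({1, 2, 3}) = 0
G(5) = mex({0, 2, 3}) = 1
G(6) = mex({0, 1, 3}) = 2
G(7) = mex({0, 1, 2}) = 3
G(8) = mex({1, 2, 3}) = 0
G(9) = mex({0, 2, 3}) = 1
G(10) = mex({0, 1, 3}) = 2
Observe that G(4)..G(10) = 0, 1, 2, 3, 0, 1, 2 repeats G(0)..G(6) = 0, 1, 2, 3, 0, 1, 2.
For k >= max(S) = 7, G(k) is determined by the previous 7 values G(k-7)..G(k-1); a window of 7 consecutive values has recurred shifted by 4, so by induction G(k + 4) = G(k) for all k >= 0: the sequence is periodic from the start with period 4.
One period: G(0..3) = 0, 1, 2, 3.
75 mod 4 = 3, so G(75) = G(3) = 3.

3


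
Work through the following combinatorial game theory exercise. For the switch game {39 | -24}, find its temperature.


The game is {39 | -24}, a switch {a | b} with numbers a > b.
Cooling {a | b} by t gives {a - t | b + t}, which stops being hot when a - t = b + t, i.e. at t = (a - b)/2. So the temperature of a switch is (a - b)/2.
Temperature = (Left option - Right option) / 2
= (39 - (-24)) / 2
= 63 / 2
= 63/2

63/2


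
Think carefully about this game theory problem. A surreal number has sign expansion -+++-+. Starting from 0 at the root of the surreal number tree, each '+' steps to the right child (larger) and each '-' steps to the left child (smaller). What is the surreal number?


Sign expansion: -+++-+
Rule: track bounds (lo, hi), initially (-inf, +inf). On '+', the current value becomes lo and we move to the simplest number in (value, hi): value + 1 if hi = +inf, otherwise the midpoint (value + hi)/2. On '-', the current value becomes hi and we move to value - 1 if lo = -inf, otherwise the midpoint (lo + value)/2.
Start at 0.
Step 1: sign = -, move left. Bounds: (-inf, 0). Value = -1
Step 2: sign = +, move right. Bounds: (-1, 0). Value = -1/2
Step 3: sign = +, move right. Bounds: (-1/2, 0). Value = -1/4
Step 4: sign = +, move right. Bounds: (-1/4, 0). Value = -1/8
Step 5: sign = -, move left. Bounds: (-1/4, -1/8). Value = -3/16
Step 6: sign = +, move right. Bounds: (-3/16, -1/8). Value = -5/32
The surreal number with sign expansion -+++-+ is -5/32.

-5/32


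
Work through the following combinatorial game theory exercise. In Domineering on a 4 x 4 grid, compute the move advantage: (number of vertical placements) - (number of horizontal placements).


Board is 4 x 4 (rows x cols).
Left (vertical) placements: (rows-1) * cols = 3 * 4 = 12
Right (horizontal) placements: rows * (cols-1) = 4 * 3 = 12
Advantage = Left - Right = 12 - 12 = 0

0


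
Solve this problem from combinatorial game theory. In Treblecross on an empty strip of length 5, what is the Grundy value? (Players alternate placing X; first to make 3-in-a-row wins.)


Treblecross: place X on empty cells; 3-in-a-row wins.
Playing within two cells of an existing X lets the opponent win at once, so sensible play treats the cells i-2..i+2 around each X as dead. The player left with no safe cell loses, so this is a normal-play take-away game on strips of safe cells.
Placing X at cell i (0-indexed) of a strip of k safe cells leaves independent strips of sizes max(0, i-2) and max(0, k-i-3). Hence G(k) = mex{ G(max(0,i-2)) XOR G(max(0,k-i-3)) : 0 <= i < k }, with G(0) = 0.
G(1): splits (0,0):0^0=0 -> mex({0}) = 1
G(2): splits (0,0):0^0=0 -> mex({0}) = 1
G(3): splits (0,0):0^0=0 -> mex({0}) = 1
G(4): splits (0,1):0^1=1 (0,0):0^0=0 -> mex({0, 1}) = 2
G(5): splits (0,2):0^1=1 (0,1):0^1=1 (0,0):0^0=0 -> mex({0, 1}) = 2
Therefore G(5) = 2.

2


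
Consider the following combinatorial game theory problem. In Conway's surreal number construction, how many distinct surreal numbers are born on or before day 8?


Day 0: {|} = 0 is born. Count = 1.
Day n: the number of surreal numbers born by day n is 2^(n+1) - 1.
By day 0: 2^1 - 1 = 1
By day 1: 2^2 - 1 = 3
By day 2: 2^3 - 1 = 7
By day 3: 2^4 - 1 = 15
By day 4: 2^5 - 1 = 31
By day 5: 2^6 - 1 = 63
By day 6: 2^7 - 1 = 127
By day 7: 2^8 - 1 = 255
By day 8: 2^9 - 1 = 511
By day 8: 511 surreal numbers.

511


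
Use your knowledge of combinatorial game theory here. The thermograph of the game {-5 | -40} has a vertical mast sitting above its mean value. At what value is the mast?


Game = {-5 | -40}, a switch {a | b} with numbers a > b.
Its thermograph has left wall a - t and right wall b + t, which meet at t = (a - b)/2, where both equal (a + b)/2. So the mast (mean value) is at (a + b)/2.
Mean = (-5 + (-40))/2 = -45/2 = -45/2

-45/2


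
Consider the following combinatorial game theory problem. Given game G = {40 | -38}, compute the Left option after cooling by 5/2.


Original game: {40 | -38} (a switch {a | b} with a > b).
Cooling by t (for t below the temperature (a - b)/2 = 39) taxes each move by t: {a | b} cooled by t is {a - t | b + t}.
Cooling amount: t = 5/2
Cooled Left option: 40 - 5/2 = 75/2
Cooled Right option: -38 + 5/2 = -71/2
Cooled game: {75/2 | -71/2}
Left option = 75/2

75/2


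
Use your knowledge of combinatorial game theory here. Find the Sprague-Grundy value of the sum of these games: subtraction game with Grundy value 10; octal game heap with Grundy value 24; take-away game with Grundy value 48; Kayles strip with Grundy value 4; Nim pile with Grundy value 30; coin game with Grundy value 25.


By the Sprague-Grundy theorem, the Grundy value of a sum of games is the XOR of individual Grundy values.
subtraction game: Grundy value = 10. Running XOR: 0 XOR 10 = 10
octal game heap: Grundy value = 24. Running XOR: 10 XOR 24 = 18
take-away game: Grundy value = 48. Running XOR: 18 XOR 48 = 34
Kayles strip: Grundy value = 4. Running XOR: 34 XOR 4 = 38
Nim pile: Grundy value = 30. Running XOR: 38 XOR 30 = 56
coin game: Grundy value = 25. Running XOR: 56 XOR 25 = 33
The combined Grundy value is 33.

33


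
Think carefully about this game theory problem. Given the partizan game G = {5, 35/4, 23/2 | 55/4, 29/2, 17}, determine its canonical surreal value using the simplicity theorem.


Left options: {5, 35/4, 23/2}, max = 23/2
Right options: {55/4, 29/2, 17}, min = 55/4
All options are numbers and max(Left) < min(Right), so by the simplicity theorem the value is the simplest (earliest-born) number strictly between 23/2 and 55/4.
Integers 12 through 13 all lie strictly between 23/2 and 55/4.
Among integers, the simplest (lowest birthday = smallest |n|; 0 is born on day 0, +-n on day n) is 12.
No non-integer in the interval can be simpler: if x is a non-integer in the interval, then floor(x) or ceil(x) also lies in the interval (the interval contains an integer), and both are proper prefixes of x's sign expansion, i.e. born earlier. So the game value is 12.
Game value = 12

12


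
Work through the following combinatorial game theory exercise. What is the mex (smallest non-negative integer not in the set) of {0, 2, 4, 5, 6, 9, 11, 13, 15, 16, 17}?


Set = {0, 2, 4, 5, 6, 9, 11, 13, 15, 16, 17}
0 is in the set.
1 is NOT in the set. This is the mex.
mex = 1

1


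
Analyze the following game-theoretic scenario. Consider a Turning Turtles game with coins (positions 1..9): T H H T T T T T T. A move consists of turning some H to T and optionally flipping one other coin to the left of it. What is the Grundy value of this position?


Coins: T H H T T T T T T
Key fact: a single head at position k behaves exactly like a Nim heap of size k (turning it to T and optionally flipping a coin at j < k corresponds to moving the heap from k to j, or to 0), and heads combine as a disjunctive sum (two heads at the same place would cancel, matching j XOR j = 0). So the Nim-value is the XOR of the 1-indexed positions of the heads.
Face-up positions (1-indexed): [2, 3]
XOR 0 with 2: 0 XOR 2 = 2
XOR 2 with 3: 2 XOR 3 = 1
Nim-value = 1

1


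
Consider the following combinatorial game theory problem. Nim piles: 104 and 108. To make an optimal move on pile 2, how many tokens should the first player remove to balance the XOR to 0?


Piles: 104 and 108
Current XOR: 104 XOR 108 = 4 (non-zero, so this is an N-position).
To make the XOR zero, we need to find a move that balances the piles.
For pile 2 (size 108): target = 108 XOR 4 = 104
We reduce pile 2 from 108 to 104.
Tokens removed: 108 - 104 = 4
Verification: 104 XOR 104 = 0

4


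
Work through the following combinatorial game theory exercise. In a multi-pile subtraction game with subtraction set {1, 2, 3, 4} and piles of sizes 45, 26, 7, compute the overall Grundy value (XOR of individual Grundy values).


Subtraction set: {1, 2, 3, 4}
For this subtraction set, G(n) = n mod 5 (period = max + 1 = 5).
Pile 1 (size 45): G(45) = 45 mod 5 = 0
Pile 2 (size 26): G(26) = 26 mod 5 = 1
Pile 3 (size 7): G(7) = 7 mod 5 = 2
Total Grundy value = XOR of all: 0 XOR 1 XOR 2 = 3

3


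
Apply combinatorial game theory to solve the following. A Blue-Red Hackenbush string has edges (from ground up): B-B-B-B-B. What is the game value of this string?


Edges (from ground): B-B-B-B-B
By Berlekamp's sign-expansion rule, a Blue-Red Hackenbush stalk has the value of the surreal number whose sign sequence is the edge sequence with B -> + and R -> -.
Sign sequence: +++++
Trace the sign expansion in the surreal number tree, starting from 0:
Edge 1: B (sign +) -> bounds (0, +inf), value = 1
Edge 2: B (sign +) -> bounds (1, +inf), value = 2
Edge 3: B (sign +) -> bounds (2, +inf), value = 3
Edge 4: B (sign +) -> bounds (3, +inf), value = 4
Edge 5: B (sign +) -> bounds (4, +inf), value = 5
Game value = 5

5


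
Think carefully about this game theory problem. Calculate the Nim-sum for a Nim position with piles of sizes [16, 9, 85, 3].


We need the XOR (exclusive or) of all pile sizes.
After XOR-ing pile 1 (size 16): 0 XOR 16 = 16
After XOR-ing pile 2 (size 9): 16 XOR 9 = 25
After XOR-ing pile 3 (size 85): 25 XOR 85 = 76
After XOR-ing pile 4 (size 3): 76 XOR 3 = 79
The Nim-value of this position is 79.

79


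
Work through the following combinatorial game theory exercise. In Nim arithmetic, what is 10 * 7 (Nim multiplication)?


Nim multiplication is bilinear over XOR: (u XOR v) * w = (u*w) XOR (v*w).
So we split each operand into its bit components and XOR the pairwise Nim products.
10 = 2 + 8 (as XOR of powers of 2).
7 = 1 + 2 + 4 (as XOR of powers of 2).
Using the standard Nim-product table on single bits:
  2*2 = 3,   2*4 = 8,   2*8 = 12,
  4*4 = 6,   4*8 = 11,  8*8 = 13,
and  1*x = x (identity), k*l = l*k (commutative).
Pairwise Nim products:
  2 * 1 = 2
  2 * 2 = 3
  2 * 4 = 8
  8 * 1 = 8
  8 * 2 = 12
  8 * 4 = 11
XOR them: 2 XOR 3 XOR 8 XOR 8 XOR 12 XOR 11 = 6.
Result: 10 * 7 = 6 (in Nim).

6


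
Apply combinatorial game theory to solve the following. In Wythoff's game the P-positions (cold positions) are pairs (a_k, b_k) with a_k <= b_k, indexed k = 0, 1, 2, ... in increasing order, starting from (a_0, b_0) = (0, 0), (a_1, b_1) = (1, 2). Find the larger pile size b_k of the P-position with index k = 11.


By Wythoff's theorem, a_k = floor(k * phi) and b_k = floor(k * phi^2) = a_k + k, where phi = (1 + sqrt(5))/2 is the golden ratio.
phi = (1 + sqrt(5))/2 = 1.618034
phi^2 = phi + 1 = 2.618034
k = 11
k * phi^2 = 11 * 2.618034 = 28.798374
b_11 = floor(k * phi^2) = 28 (check: a_11 + k = 17 + 11 = 28)

28
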